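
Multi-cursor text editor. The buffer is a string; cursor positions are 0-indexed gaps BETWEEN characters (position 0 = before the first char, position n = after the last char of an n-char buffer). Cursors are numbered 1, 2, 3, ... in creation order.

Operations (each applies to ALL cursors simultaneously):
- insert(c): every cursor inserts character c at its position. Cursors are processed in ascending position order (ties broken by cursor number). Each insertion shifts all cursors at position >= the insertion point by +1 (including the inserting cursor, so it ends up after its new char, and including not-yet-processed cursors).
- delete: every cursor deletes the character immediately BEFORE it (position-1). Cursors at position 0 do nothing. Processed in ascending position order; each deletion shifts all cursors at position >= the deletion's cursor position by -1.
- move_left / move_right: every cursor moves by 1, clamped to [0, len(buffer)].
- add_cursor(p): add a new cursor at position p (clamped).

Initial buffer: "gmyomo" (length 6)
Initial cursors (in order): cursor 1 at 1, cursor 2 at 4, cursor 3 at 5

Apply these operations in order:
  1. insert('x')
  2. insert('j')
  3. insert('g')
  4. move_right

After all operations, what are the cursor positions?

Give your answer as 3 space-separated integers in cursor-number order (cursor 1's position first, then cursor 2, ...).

Answer: 5 11 15

Derivation:
After op 1 (insert('x')): buffer="gxmyoxmxo" (len 9), cursors c1@2 c2@6 c3@8, authorship .1...2.3.
After op 2 (insert('j')): buffer="gxjmyoxjmxjo" (len 12), cursors c1@3 c2@8 c3@11, authorship .11...22.33.
After op 3 (insert('g')): buffer="gxjgmyoxjgmxjgo" (len 15), cursors c1@4 c2@10 c3@14, authorship .111...222.333.
After op 4 (move_right): buffer="gxjgmyoxjgmxjgo" (len 15), cursors c1@5 c2@11 c3@15, authorship .111...222.333.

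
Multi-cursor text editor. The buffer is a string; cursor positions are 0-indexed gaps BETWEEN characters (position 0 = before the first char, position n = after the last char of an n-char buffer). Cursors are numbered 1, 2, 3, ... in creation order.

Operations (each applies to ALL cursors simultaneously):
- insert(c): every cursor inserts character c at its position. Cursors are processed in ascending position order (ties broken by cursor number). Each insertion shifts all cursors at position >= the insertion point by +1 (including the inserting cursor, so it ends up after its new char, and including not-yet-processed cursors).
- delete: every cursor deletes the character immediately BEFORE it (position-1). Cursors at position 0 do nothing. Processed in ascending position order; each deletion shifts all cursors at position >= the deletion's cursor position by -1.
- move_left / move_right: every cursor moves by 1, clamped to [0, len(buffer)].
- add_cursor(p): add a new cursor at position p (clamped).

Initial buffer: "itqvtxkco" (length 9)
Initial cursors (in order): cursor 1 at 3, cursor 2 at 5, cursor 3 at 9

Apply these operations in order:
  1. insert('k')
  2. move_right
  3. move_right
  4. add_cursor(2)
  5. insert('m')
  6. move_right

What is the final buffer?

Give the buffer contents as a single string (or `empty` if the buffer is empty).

After op 1 (insert('k')): buffer="itqkvtkxkcok" (len 12), cursors c1@4 c2@7 c3@12, authorship ...1..2....3
After op 2 (move_right): buffer="itqkvtkxkcok" (len 12), cursors c1@5 c2@8 c3@12, authorship ...1..2....3
After op 3 (move_right): buffer="itqkvtkxkcok" (len 12), cursors c1@6 c2@9 c3@12, authorship ...1..2....3
After op 4 (add_cursor(2)): buffer="itqkvtkxkcok" (len 12), cursors c4@2 c1@6 c2@9 c3@12, authorship ...1..2....3
After op 5 (insert('m')): buffer="itmqkvtmkxkmcokm" (len 16), cursors c4@3 c1@8 c2@12 c3@16, authorship ..4.1..12..2..33
After op 6 (move_right): buffer="itmqkvtmkxkmcokm" (len 16), cursors c4@4 c1@9 c2@13 c3@16, authorship ..4.1..12..2..33

Answer: itmqkvtmkxkmcokm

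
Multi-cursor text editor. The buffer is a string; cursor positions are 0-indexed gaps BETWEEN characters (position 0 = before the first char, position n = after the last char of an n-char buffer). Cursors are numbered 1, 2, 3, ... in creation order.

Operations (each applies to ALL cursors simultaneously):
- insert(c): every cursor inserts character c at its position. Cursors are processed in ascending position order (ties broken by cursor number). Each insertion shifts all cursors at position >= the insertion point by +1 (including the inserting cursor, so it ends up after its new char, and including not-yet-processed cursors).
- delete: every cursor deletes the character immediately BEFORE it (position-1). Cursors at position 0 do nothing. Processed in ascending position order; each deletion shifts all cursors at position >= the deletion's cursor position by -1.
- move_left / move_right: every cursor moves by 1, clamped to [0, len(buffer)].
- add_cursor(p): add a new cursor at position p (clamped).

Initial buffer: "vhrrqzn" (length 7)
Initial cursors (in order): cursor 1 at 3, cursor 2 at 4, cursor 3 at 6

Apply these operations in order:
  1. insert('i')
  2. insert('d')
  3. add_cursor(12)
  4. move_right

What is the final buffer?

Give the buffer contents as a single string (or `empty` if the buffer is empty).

Answer: vhridridqzidn

Derivation:
After op 1 (insert('i')): buffer="vhririqzin" (len 10), cursors c1@4 c2@6 c3@9, authorship ...1.2..3.
After op 2 (insert('d')): buffer="vhridridqzidn" (len 13), cursors c1@5 c2@8 c3@12, authorship ...11.22..33.
After op 3 (add_cursor(12)): buffer="vhridridqzidn" (len 13), cursors c1@5 c2@8 c3@12 c4@12, authorship ...11.22..33.
After op 4 (move_right): buffer="vhridridqzidn" (len 13), cursors c1@6 c2@9 c3@13 c4@13, authorship ...11.22..33.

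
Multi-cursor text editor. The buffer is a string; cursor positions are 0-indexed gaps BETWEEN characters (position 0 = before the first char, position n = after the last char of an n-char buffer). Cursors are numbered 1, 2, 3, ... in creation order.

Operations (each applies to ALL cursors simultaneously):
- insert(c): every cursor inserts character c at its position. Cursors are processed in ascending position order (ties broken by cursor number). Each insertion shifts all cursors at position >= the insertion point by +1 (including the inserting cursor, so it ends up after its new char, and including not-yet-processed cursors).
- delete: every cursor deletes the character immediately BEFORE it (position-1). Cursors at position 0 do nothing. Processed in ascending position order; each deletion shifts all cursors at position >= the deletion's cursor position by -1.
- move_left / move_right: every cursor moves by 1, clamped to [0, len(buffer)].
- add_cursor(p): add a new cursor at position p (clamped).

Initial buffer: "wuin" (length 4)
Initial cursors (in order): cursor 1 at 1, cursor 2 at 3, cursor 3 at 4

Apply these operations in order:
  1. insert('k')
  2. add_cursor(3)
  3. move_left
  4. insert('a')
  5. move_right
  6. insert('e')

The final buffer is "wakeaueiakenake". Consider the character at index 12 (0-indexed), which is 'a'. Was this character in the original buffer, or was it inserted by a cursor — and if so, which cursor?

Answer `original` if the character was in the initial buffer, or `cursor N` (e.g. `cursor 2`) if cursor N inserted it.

Answer: cursor 3

Derivation:
After op 1 (insert('k')): buffer="wkuiknk" (len 7), cursors c1@2 c2@5 c3@7, authorship .1..2.3
After op 2 (add_cursor(3)): buffer="wkuiknk" (len 7), cursors c1@2 c4@3 c2@5 c3@7, authorship .1..2.3
After op 3 (move_left): buffer="wkuiknk" (len 7), cursors c1@1 c4@2 c2@4 c3@6, authorship .1..2.3
After op 4 (insert('a')): buffer="wakauiaknak" (len 11), cursors c1@2 c4@4 c2@7 c3@10, authorship .114..22.33
After op 5 (move_right): buffer="wakauiaknak" (len 11), cursors c1@3 c4@5 c2@8 c3@11, authorship .114..22.33
After op 6 (insert('e')): buffer="wakeaueiakenake" (len 15), cursors c1@4 c4@7 c2@11 c3@15, authorship .1114.4.222.333
Authorship (.=original, N=cursor N): . 1 1 1 4 . 4 . 2 2 2 . 3 3 3
Index 12: author = 3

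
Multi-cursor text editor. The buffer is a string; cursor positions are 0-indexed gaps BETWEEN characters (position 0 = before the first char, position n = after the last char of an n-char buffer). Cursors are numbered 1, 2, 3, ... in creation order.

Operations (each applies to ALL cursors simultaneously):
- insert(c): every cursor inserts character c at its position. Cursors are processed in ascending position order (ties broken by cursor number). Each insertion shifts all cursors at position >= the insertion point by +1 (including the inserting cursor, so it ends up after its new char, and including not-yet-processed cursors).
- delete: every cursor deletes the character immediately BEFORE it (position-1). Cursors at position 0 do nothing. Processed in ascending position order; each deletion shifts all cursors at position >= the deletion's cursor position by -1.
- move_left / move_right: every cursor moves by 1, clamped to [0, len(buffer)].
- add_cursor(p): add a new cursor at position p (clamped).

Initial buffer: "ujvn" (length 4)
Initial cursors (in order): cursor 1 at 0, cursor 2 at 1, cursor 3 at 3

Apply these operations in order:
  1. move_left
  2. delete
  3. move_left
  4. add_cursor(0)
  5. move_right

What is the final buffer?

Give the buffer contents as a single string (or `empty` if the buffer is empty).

Answer: uvn

Derivation:
After op 1 (move_left): buffer="ujvn" (len 4), cursors c1@0 c2@0 c3@2, authorship ....
After op 2 (delete): buffer="uvn" (len 3), cursors c1@0 c2@0 c3@1, authorship ...
After op 3 (move_left): buffer="uvn" (len 3), cursors c1@0 c2@0 c3@0, authorship ...
After op 4 (add_cursor(0)): buffer="uvn" (len 3), cursors c1@0 c2@0 c3@0 c4@0, authorship ...
After op 5 (move_right): buffer="uvn" (len 3), cursors c1@1 c2@1 c3@1 c4@1, authorship ...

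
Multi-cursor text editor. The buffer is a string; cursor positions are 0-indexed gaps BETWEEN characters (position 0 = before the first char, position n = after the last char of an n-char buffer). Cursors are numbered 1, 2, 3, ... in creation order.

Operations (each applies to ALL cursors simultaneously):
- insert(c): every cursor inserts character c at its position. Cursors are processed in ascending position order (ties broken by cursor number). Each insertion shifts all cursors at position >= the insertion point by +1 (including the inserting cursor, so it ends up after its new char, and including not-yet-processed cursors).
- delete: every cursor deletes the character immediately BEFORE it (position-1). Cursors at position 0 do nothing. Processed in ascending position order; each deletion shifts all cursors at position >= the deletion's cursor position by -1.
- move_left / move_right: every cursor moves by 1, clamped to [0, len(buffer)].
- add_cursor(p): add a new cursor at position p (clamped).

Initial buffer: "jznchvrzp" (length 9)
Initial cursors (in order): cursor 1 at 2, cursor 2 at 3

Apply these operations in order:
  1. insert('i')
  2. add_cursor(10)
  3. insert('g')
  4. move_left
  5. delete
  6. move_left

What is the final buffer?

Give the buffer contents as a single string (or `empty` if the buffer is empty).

Answer: jzgngchvrgp

Derivation:
After op 1 (insert('i')): buffer="jzinichvrzp" (len 11), cursors c1@3 c2@5, authorship ..1.2......
After op 2 (add_cursor(10)): buffer="jzinichvrzp" (len 11), cursors c1@3 c2@5 c3@10, authorship ..1.2......
After op 3 (insert('g')): buffer="jzignigchvrzgp" (len 14), cursors c1@4 c2@7 c3@13, authorship ..11.22.....3.
After op 4 (move_left): buffer="jzignigchvrzgp" (len 14), cursors c1@3 c2@6 c3@12, authorship ..11.22.....3.
After op 5 (delete): buffer="jzgngchvrgp" (len 11), cursors c1@2 c2@4 c3@9, authorship ..1.2....3.
After op 6 (move_left): buffer="jzgngchvrgp" (len 11), cursors c1@1 c2@3 c3@8, authorship ..1.2....3.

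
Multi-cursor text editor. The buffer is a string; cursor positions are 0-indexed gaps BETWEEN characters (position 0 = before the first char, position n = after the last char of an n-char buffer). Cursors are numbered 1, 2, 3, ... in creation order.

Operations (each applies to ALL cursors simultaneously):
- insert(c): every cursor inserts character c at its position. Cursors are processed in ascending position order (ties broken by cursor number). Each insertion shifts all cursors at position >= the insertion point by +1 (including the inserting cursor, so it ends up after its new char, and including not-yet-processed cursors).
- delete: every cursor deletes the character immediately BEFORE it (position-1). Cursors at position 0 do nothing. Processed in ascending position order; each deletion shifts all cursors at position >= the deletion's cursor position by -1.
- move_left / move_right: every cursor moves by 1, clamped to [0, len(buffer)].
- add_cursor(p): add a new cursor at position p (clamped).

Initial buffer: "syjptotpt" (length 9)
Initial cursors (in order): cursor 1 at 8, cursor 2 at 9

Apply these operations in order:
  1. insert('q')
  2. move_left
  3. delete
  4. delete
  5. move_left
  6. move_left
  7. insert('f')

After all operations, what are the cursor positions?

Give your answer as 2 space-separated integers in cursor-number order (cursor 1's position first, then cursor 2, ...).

Answer: 6 6

Derivation:
After op 1 (insert('q')): buffer="syjptotpqtq" (len 11), cursors c1@9 c2@11, authorship ........1.2
After op 2 (move_left): buffer="syjptotpqtq" (len 11), cursors c1@8 c2@10, authorship ........1.2
After op 3 (delete): buffer="syjptotqq" (len 9), cursors c1@7 c2@8, authorship .......12
After op 4 (delete): buffer="syjptoq" (len 7), cursors c1@6 c2@6, authorship ......2
After op 5 (move_left): buffer="syjptoq" (len 7), cursors c1@5 c2@5, authorship ......2
After op 6 (move_left): buffer="syjptoq" (len 7), cursors c1@4 c2@4, authorship ......2
After op 7 (insert('f')): buffer="syjpfftoq" (len 9), cursors c1@6 c2@6, authorship ....12..2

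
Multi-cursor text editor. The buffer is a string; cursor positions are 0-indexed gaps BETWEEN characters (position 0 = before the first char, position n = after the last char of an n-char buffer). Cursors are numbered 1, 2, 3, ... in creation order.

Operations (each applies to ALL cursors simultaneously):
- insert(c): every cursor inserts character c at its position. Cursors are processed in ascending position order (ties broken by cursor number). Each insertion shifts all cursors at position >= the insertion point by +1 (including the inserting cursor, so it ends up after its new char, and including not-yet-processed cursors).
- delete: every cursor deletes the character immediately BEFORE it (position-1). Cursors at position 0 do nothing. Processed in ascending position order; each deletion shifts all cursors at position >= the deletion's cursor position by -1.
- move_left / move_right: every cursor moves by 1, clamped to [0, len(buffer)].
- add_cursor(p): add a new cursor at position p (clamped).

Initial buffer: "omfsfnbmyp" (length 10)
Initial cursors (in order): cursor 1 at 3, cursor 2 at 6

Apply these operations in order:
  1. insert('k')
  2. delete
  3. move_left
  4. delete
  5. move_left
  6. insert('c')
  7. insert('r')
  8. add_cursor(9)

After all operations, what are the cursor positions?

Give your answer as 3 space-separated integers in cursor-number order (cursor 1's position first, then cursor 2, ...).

Answer: 2 6 9

Derivation:
After op 1 (insert('k')): buffer="omfksfnkbmyp" (len 12), cursors c1@4 c2@8, authorship ...1...2....
After op 2 (delete): buffer="omfsfnbmyp" (len 10), cursors c1@3 c2@6, authorship ..........
After op 3 (move_left): buffer="omfsfnbmyp" (len 10), cursors c1@2 c2@5, authorship ..........
After op 4 (delete): buffer="ofsnbmyp" (len 8), cursors c1@1 c2@3, authorship ........
After op 5 (move_left): buffer="ofsnbmyp" (len 8), cursors c1@0 c2@2, authorship ........
After op 6 (insert('c')): buffer="cofcsnbmyp" (len 10), cursors c1@1 c2@4, authorship 1..2......
After op 7 (insert('r')): buffer="crofcrsnbmyp" (len 12), cursors c1@2 c2@6, authorship 11..22......
After op 8 (add_cursor(9)): buffer="crofcrsnbmyp" (len 12), cursors c1@2 c2@6 c3@9, authorship 11..22......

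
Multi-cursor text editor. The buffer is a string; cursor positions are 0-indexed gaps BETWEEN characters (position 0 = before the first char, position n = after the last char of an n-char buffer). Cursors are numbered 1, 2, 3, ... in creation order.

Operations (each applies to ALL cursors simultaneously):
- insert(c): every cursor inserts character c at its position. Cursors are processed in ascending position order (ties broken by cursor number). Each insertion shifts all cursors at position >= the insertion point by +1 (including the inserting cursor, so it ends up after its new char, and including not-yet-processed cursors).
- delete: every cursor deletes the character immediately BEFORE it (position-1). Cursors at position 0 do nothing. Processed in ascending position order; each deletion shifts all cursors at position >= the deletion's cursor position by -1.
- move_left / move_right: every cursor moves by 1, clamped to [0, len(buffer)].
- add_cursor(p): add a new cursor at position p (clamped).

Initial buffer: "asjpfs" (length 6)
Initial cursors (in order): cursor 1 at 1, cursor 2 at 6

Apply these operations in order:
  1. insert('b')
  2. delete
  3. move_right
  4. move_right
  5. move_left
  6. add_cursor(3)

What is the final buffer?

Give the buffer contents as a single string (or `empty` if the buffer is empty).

After op 1 (insert('b')): buffer="absjpfsb" (len 8), cursors c1@2 c2@8, authorship .1.....2
After op 2 (delete): buffer="asjpfs" (len 6), cursors c1@1 c2@6, authorship ......
After op 3 (move_right): buffer="asjpfs" (len 6), cursors c1@2 c2@6, authorship ......
After op 4 (move_right): buffer="asjpfs" (len 6), cursors c1@3 c2@6, authorship ......
After op 5 (move_left): buffer="asjpfs" (len 6), cursors c1@2 c2@5, authorship ......
After op 6 (add_cursor(3)): buffer="asjpfs" (len 6), cursors c1@2 c3@3 c2@5, authorship ......

Answer: asjpfs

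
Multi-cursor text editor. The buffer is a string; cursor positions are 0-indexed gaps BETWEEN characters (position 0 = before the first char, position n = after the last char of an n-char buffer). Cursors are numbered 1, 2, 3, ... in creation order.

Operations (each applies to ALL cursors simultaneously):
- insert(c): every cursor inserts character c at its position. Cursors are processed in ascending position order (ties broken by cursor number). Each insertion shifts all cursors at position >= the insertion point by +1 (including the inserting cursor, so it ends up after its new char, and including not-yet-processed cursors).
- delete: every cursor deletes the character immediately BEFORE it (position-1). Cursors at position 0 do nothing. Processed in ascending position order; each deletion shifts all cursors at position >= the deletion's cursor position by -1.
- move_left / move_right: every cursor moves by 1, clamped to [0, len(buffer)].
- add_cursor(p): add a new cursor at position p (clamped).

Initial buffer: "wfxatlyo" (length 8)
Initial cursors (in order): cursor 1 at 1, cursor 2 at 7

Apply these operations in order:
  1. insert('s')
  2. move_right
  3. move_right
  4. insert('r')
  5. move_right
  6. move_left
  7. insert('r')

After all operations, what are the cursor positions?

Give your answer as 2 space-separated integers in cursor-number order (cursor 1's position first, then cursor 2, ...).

Answer: 6 13

Derivation:
After op 1 (insert('s')): buffer="wsfxatlyso" (len 10), cursors c1@2 c2@9, authorship .1......2.
After op 2 (move_right): buffer="wsfxatlyso" (len 10), cursors c1@3 c2@10, authorship .1......2.
After op 3 (move_right): buffer="wsfxatlyso" (len 10), cursors c1@4 c2@10, authorship .1......2.
After op 4 (insert('r')): buffer="wsfxratlysor" (len 12), cursors c1@5 c2@12, authorship .1..1....2.2
After op 5 (move_right): buffer="wsfxratlysor" (len 12), cursors c1@6 c2@12, authorship .1..1....2.2
After op 6 (move_left): buffer="wsfxratlysor" (len 12), cursors c1@5 c2@11, authorship .1..1....2.2
After op 7 (insert('r')): buffer="wsfxrratlysorr" (len 14), cursors c1@6 c2@13, authorship .1..11....2.22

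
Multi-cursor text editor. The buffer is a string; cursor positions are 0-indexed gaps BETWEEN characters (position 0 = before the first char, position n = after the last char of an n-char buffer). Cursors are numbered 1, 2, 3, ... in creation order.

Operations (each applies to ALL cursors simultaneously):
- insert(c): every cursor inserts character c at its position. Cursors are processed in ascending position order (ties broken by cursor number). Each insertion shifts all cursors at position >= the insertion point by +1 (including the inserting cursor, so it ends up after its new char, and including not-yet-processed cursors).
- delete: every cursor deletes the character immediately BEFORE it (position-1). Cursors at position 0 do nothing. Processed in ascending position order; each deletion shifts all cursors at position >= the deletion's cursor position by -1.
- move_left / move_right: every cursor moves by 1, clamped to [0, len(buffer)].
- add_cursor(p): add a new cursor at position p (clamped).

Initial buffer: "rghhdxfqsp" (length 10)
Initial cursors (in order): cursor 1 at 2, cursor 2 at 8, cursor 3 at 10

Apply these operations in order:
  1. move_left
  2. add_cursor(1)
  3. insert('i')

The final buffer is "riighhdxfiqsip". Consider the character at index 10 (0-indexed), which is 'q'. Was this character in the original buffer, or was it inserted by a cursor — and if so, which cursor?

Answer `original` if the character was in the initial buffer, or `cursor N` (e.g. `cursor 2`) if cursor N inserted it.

After op 1 (move_left): buffer="rghhdxfqsp" (len 10), cursors c1@1 c2@7 c3@9, authorship ..........
After op 2 (add_cursor(1)): buffer="rghhdxfqsp" (len 10), cursors c1@1 c4@1 c2@7 c3@9, authorship ..........
After op 3 (insert('i')): buffer="riighhdxfiqsip" (len 14), cursors c1@3 c4@3 c2@10 c3@13, authorship .14......2..3.
Authorship (.=original, N=cursor N): . 1 4 . . . . . . 2 . . 3 .
Index 10: author = original

Answer: original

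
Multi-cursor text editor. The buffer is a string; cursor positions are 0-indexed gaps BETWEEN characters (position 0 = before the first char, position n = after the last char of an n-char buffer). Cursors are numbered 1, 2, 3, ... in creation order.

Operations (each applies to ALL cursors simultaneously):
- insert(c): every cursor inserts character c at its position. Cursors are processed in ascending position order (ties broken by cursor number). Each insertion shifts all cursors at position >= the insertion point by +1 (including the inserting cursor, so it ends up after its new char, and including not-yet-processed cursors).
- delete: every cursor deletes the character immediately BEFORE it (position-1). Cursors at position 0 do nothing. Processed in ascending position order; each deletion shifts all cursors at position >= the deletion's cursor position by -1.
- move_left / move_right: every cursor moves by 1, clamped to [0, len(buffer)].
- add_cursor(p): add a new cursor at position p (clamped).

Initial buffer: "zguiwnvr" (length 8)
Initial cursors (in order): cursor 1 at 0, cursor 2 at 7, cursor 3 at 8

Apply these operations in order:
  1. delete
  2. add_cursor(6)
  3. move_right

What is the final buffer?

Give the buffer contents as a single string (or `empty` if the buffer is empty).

After op 1 (delete): buffer="zguiwn" (len 6), cursors c1@0 c2@6 c3@6, authorship ......
After op 2 (add_cursor(6)): buffer="zguiwn" (len 6), cursors c1@0 c2@6 c3@6 c4@6, authorship ......
After op 3 (move_right): buffer="zguiwn" (len 6), cursors c1@1 c2@6 c3@6 c4@6, authorship ......

Answer: zguiwn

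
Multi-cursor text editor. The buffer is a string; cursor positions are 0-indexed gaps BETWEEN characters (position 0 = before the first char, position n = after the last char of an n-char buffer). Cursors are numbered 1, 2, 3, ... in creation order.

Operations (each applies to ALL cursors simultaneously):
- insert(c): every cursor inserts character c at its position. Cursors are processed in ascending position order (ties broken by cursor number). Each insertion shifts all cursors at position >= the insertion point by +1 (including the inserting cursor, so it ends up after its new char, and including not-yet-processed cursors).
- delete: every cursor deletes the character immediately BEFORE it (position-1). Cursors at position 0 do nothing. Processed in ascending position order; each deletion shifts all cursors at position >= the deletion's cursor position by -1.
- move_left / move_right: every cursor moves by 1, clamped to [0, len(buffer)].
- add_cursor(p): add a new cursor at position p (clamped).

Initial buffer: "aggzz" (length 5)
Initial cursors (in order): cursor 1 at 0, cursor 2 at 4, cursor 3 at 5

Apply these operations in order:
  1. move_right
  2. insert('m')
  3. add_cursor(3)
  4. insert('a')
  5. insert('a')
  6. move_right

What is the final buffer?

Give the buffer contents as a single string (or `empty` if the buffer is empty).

Answer: amaagaagzzmmaaaa

Derivation:
After op 1 (move_right): buffer="aggzz" (len 5), cursors c1@1 c2@5 c3@5, authorship .....
After op 2 (insert('m')): buffer="amggzzmm" (len 8), cursors c1@2 c2@8 c3@8, authorship .1....23
After op 3 (add_cursor(3)): buffer="amggzzmm" (len 8), cursors c1@2 c4@3 c2@8 c3@8, authorship .1....23
After op 4 (insert('a')): buffer="amagagzzmmaa" (len 12), cursors c1@3 c4@5 c2@12 c3@12, authorship .11.4...2323
After op 5 (insert('a')): buffer="amaagaagzzmmaaaa" (len 16), cursors c1@4 c4@7 c2@16 c3@16, authorship .111.44...232323
After op 6 (move_right): buffer="amaagaagzzmmaaaa" (len 16), cursors c1@5 c4@8 c2@16 c3@16, authorship .111.44...232323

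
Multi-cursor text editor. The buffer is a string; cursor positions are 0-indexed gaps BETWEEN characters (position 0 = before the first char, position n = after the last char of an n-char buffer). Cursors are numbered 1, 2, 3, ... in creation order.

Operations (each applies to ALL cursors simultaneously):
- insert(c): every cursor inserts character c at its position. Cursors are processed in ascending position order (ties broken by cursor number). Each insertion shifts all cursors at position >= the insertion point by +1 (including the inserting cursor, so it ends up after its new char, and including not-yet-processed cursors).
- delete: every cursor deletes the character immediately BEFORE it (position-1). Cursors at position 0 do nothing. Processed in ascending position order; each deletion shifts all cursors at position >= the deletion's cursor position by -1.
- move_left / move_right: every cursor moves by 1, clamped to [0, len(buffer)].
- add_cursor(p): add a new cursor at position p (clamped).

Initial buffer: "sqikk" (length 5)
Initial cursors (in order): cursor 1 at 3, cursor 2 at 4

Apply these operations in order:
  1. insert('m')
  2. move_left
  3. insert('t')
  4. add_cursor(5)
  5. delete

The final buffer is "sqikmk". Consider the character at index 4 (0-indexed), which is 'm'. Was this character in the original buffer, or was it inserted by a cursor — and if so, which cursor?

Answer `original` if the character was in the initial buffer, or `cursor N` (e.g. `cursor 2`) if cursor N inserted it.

After op 1 (insert('m')): buffer="sqimkmk" (len 7), cursors c1@4 c2@6, authorship ...1.2.
After op 2 (move_left): buffer="sqimkmk" (len 7), cursors c1@3 c2@5, authorship ...1.2.
After op 3 (insert('t')): buffer="sqitmktmk" (len 9), cursors c1@4 c2@7, authorship ...11.22.
After op 4 (add_cursor(5)): buffer="sqitmktmk" (len 9), cursors c1@4 c3@5 c2@7, authorship ...11.22.
After op 5 (delete): buffer="sqikmk" (len 6), cursors c1@3 c3@3 c2@4, authorship ....2.
Authorship (.=original, N=cursor N): . . . . 2 .
Index 4: author = 2

Answer: cursor 2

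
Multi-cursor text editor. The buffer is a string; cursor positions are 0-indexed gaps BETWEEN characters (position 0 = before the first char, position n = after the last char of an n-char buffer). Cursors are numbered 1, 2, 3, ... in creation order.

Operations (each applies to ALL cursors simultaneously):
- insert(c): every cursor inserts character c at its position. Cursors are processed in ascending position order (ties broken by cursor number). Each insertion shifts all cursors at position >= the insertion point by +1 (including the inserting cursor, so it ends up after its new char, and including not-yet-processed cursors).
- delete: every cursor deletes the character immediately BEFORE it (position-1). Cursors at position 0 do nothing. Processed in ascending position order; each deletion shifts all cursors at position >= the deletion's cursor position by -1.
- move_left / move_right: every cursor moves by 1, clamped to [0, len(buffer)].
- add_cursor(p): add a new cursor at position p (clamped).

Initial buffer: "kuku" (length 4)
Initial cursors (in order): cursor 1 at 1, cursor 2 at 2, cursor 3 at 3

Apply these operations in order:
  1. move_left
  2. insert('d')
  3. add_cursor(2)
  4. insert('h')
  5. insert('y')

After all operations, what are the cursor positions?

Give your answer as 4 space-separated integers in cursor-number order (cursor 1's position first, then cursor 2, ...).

Answer: 3 9 13 6

Derivation:
After op 1 (move_left): buffer="kuku" (len 4), cursors c1@0 c2@1 c3@2, authorship ....
After op 2 (insert('d')): buffer="dkdudku" (len 7), cursors c1@1 c2@3 c3@5, authorship 1.2.3..
After op 3 (add_cursor(2)): buffer="dkdudku" (len 7), cursors c1@1 c4@2 c2@3 c3@5, authorship 1.2.3..
After op 4 (insert('h')): buffer="dhkhdhudhku" (len 11), cursors c1@2 c4@4 c2@6 c3@9, authorship 11.422.33..
After op 5 (insert('y')): buffer="dhykhydhyudhyku" (len 15), cursors c1@3 c4@6 c2@9 c3@13, authorship 111.44222.333..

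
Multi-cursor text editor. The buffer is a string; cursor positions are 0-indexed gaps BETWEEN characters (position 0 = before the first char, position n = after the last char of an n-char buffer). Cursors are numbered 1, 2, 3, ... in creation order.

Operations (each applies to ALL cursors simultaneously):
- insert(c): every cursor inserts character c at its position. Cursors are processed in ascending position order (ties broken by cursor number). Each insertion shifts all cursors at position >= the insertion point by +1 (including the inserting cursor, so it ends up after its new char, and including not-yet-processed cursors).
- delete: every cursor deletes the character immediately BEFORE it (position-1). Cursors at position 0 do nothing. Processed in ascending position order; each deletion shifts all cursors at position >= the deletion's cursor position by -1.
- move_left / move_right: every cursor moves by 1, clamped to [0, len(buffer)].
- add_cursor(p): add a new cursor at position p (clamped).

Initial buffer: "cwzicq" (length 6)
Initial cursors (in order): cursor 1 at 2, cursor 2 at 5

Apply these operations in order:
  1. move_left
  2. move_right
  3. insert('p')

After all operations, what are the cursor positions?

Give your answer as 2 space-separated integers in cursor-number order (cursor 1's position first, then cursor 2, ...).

Answer: 3 7

Derivation:
After op 1 (move_left): buffer="cwzicq" (len 6), cursors c1@1 c2@4, authorship ......
After op 2 (move_right): buffer="cwzicq" (len 6), cursors c1@2 c2@5, authorship ......
After op 3 (insert('p')): buffer="cwpzicpq" (len 8), cursors c1@3 c2@7, authorship ..1...2.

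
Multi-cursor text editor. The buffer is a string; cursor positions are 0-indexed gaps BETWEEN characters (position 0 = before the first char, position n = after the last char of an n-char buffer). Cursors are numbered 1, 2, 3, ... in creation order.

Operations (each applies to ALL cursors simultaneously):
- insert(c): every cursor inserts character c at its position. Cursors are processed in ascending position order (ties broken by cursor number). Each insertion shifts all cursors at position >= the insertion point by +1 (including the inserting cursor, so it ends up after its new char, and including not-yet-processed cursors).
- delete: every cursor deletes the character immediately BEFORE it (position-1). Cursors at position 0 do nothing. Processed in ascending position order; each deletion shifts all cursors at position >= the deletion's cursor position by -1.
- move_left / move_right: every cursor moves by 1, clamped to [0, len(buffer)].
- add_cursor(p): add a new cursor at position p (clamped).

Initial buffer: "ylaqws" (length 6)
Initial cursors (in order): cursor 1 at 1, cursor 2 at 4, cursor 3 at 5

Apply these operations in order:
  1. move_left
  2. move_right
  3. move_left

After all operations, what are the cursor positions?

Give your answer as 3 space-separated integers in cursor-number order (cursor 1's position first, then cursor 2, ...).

Answer: 0 3 4

Derivation:
After op 1 (move_left): buffer="ylaqws" (len 6), cursors c1@0 c2@3 c3@4, authorship ......
After op 2 (move_right): buffer="ylaqws" (len 6), cursors c1@1 c2@4 c3@5, authorship ......
After op 3 (move_left): buffer="ylaqws" (len 6), cursors c1@0 c2@3 c3@4, authorship ......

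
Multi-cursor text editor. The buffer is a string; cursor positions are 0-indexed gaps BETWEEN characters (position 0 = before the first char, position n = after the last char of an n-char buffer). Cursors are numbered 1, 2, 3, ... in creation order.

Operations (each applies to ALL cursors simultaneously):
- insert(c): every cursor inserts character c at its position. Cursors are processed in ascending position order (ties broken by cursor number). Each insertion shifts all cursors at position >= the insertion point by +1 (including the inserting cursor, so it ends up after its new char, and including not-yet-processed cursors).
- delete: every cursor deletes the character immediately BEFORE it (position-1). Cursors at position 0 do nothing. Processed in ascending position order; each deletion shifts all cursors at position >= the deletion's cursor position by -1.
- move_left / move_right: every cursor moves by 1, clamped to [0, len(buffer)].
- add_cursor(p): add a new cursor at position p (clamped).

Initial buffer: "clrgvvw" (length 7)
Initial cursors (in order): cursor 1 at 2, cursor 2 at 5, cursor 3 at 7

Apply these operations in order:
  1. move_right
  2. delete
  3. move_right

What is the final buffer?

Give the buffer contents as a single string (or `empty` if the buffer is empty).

After op 1 (move_right): buffer="clrgvvw" (len 7), cursors c1@3 c2@6 c3@7, authorship .......
After op 2 (delete): buffer="clgv" (len 4), cursors c1@2 c2@4 c3@4, authorship ....
After op 3 (move_right): buffer="clgv" (len 4), cursors c1@3 c2@4 c3@4, authorship ....

Answer: clgv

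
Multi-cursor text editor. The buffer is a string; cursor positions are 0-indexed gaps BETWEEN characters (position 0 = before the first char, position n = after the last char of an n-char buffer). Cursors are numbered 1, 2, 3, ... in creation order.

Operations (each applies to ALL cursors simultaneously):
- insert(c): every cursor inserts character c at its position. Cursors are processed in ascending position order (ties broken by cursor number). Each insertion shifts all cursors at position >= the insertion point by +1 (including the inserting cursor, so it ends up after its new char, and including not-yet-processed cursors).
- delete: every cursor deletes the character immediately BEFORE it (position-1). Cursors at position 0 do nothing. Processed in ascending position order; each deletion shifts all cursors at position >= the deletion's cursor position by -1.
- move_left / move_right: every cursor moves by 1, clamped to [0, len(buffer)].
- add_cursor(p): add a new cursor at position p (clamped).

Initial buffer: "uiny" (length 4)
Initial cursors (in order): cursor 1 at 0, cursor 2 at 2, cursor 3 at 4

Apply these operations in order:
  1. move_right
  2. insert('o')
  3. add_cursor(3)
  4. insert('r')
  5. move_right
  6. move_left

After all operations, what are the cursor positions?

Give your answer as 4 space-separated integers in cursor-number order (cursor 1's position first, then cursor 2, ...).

After op 1 (move_right): buffer="uiny" (len 4), cursors c1@1 c2@3 c3@4, authorship ....
After op 2 (insert('o')): buffer="uoinoyo" (len 7), cursors c1@2 c2@5 c3@7, authorship .1..2.3
After op 3 (add_cursor(3)): buffer="uoinoyo" (len 7), cursors c1@2 c4@3 c2@5 c3@7, authorship .1..2.3
After op 4 (insert('r')): buffer="uorirnoryor" (len 11), cursors c1@3 c4@5 c2@8 c3@11, authorship .11.4.22.33
After op 5 (move_right): buffer="uorirnoryor" (len 11), cursors c1@4 c4@6 c2@9 c3@11, authorship .11.4.22.33
After op 6 (move_left): buffer="uorirnoryor" (len 11), cursors c1@3 c4@5 c2@8 c3@10, authorship .11.4.22.33

Answer: 3 8 10 5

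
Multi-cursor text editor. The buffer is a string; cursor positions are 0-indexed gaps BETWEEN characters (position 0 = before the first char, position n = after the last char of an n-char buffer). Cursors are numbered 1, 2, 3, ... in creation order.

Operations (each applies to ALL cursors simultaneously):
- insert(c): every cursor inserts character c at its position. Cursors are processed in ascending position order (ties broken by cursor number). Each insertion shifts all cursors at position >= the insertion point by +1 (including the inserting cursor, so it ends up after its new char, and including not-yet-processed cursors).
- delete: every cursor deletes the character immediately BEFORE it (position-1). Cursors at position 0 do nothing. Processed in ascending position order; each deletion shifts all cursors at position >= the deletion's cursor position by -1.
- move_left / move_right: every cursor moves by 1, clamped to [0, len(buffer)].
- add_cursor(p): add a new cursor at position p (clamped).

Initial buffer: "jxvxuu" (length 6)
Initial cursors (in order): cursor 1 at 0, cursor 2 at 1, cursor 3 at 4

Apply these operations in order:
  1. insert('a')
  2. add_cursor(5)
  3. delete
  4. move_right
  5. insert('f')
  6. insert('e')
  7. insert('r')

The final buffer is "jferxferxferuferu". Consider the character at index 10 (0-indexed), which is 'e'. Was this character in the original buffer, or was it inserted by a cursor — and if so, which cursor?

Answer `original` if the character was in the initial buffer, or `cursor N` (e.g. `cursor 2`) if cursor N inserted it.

Answer: cursor 4

Derivation:
After op 1 (insert('a')): buffer="ajaxvxauu" (len 9), cursors c1@1 c2@3 c3@7, authorship 1.2...3..
After op 2 (add_cursor(5)): buffer="ajaxvxauu" (len 9), cursors c1@1 c2@3 c4@5 c3@7, authorship 1.2...3..
After op 3 (delete): buffer="jxxuu" (len 5), cursors c1@0 c2@1 c4@2 c3@3, authorship .....
After op 4 (move_right): buffer="jxxuu" (len 5), cursors c1@1 c2@2 c4@3 c3@4, authorship .....
After op 5 (insert('f')): buffer="jfxfxfufu" (len 9), cursors c1@2 c2@4 c4@6 c3@8, authorship .1.2.4.3.
After op 6 (insert('e')): buffer="jfexfexfeufeu" (len 13), cursors c1@3 c2@6 c4@9 c3@12, authorship .11.22.44.33.
After op 7 (insert('r')): buffer="jferxferxferuferu" (len 17), cursors c1@4 c2@8 c4@12 c3@16, authorship .111.222.444.333.
Authorship (.=original, N=cursor N): . 1 1 1 . 2 2 2 . 4 4 4 . 3 3 3 .
Index 10: author = 4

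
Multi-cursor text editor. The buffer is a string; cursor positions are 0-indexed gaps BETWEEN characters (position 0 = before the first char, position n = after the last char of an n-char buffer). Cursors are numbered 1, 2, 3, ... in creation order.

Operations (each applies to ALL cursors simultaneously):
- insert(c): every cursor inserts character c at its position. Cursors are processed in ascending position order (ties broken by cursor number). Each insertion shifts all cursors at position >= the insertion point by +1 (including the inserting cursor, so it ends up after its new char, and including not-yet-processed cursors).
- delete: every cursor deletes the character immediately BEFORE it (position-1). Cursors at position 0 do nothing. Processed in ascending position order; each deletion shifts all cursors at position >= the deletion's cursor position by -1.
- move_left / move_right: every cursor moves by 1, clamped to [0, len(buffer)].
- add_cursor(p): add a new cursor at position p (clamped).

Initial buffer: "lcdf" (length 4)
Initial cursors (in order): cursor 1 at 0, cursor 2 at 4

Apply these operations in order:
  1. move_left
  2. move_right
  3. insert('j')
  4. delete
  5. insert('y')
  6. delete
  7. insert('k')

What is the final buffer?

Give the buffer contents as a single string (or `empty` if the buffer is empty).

Answer: lkcdfk

Derivation:
After op 1 (move_left): buffer="lcdf" (len 4), cursors c1@0 c2@3, authorship ....
After op 2 (move_right): buffer="lcdf" (len 4), cursors c1@1 c2@4, authorship ....
After op 3 (insert('j')): buffer="ljcdfj" (len 6), cursors c1@2 c2@6, authorship .1...2
After op 4 (delete): buffer="lcdf" (len 4), cursors c1@1 c2@4, authorship ....
After op 5 (insert('y')): buffer="lycdfy" (len 6), cursors c1@2 c2@6, authorship .1...2
After op 6 (delete): buffer="lcdf" (len 4), cursors c1@1 c2@4, authorship ....
After op 7 (insert('k')): buffer="lkcdfk" (len 6), cursors c1@2 c2@6, authorship .1...2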